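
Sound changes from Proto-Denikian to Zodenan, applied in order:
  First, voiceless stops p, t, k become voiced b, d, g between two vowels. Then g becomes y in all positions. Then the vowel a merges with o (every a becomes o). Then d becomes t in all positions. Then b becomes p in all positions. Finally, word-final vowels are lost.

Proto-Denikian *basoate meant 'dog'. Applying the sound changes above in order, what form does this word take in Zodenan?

posoot

Zodenan: start from *basoate.
  rule 1 (intervocalic voicing): basoate → basoade
  rule 2: no change — basoade
  rule 3 (vowel merger): basoade → bosoode
  rule 4 (unconditioned shift): bosoode → bosoote
  rule 5 (unconditioned shift): bosoote → posoote
  rule 6 (apocope): posoote → posoot
  ⇒ Zodenan posoot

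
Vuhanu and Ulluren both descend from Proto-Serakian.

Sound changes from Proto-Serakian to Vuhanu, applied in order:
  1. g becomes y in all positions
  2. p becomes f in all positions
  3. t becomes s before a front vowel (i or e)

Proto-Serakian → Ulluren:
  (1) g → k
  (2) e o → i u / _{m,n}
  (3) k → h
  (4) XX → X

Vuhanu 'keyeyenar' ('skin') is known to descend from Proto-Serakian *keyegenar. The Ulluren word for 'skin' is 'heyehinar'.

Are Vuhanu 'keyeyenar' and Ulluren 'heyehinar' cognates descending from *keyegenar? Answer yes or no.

Derive the expected Ulluren reflex of *keyegenar:
Ulluren: start from *keyegenar.
  rule 1 (unconditioned shift): keyegenar → keyekenar
  rule 2 (pre-nasal raising): keyekenar → keyekinar
  rule 3 (unconditioned shift): keyekinar → heyehinar
  rule 4: no change — heyehinar
  ⇒ Ulluren heyehinar
Ulluren 'heyehinar' matches the regular reflex exactly, so the pair is cognate.

yes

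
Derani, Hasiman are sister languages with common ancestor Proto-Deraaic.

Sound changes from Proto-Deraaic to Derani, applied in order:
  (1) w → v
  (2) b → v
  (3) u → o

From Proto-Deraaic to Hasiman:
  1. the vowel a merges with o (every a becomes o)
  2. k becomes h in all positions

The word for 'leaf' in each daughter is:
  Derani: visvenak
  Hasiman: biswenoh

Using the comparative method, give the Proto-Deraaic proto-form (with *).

*biswenak

Position 4: Derani has v, Hasiman has w. Hasiman preserves w here (none of its changes turn any other segment into w), so the proto-segment is *w.
Position 8: Derani has k, Hasiman has h. Derani preserves k here (none of its changes turn any other segment into k), so the proto-segment is *k.
Continuing position by position gives *biswenak; check it forward:
Derani: *biswenak
  biswenak → bisvenak   [unconditioned shift]
  bisvenak → visvenak   [unconditioned shift]
  visvenak (rule 3 does not apply)
  giving Derani visvenak.
Hasiman: *biswenak > biswenok > biswenoh  (by vowel merger, unconditioned shift)
No other proto-form is consistent with every reflex, so the reconstruction is *biswenak.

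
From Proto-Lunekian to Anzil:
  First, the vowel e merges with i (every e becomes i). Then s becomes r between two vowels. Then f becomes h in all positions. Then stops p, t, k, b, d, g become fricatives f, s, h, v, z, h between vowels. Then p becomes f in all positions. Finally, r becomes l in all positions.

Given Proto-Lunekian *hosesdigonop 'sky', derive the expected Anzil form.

Anzil: start from *hosesdigonop.
  rule 1 (vowel merger): hosesdigonop → hosisdigonop
  rule 2 (rhotacism): hosisdigonop → horisdigonop
  rule 3: no change — horisdigonop
  rule 4 (intervocalic lenition): horisdigonop → horisdihonop
  rule 5 (unconditioned shift): horisdihonop → horisdihonof
  rule 6 (unconditioned shift): horisdihonof → holisdihonof
  ⇒ Anzil holisdihonof

holisdihonof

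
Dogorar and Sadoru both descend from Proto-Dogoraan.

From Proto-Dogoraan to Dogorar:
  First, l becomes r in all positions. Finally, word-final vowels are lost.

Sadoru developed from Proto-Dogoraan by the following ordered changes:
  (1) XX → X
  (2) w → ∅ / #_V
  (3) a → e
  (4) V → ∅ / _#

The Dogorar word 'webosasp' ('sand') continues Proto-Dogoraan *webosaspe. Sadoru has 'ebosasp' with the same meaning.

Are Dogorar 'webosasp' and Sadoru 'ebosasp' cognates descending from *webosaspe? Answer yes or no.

no

Derive the expected Sadoru reflex of *webosaspe:
Sadoru: *webosaspe > ebosaspe > ebosespe > ebosesp  (by glide loss, vowel merger, apocope)
The regular Sadoru reflex would be 'ebosesp', but the attested form is 'ebosasp'. The correspondence is irregular, so they are not cognates (the Sadoru form has a different source).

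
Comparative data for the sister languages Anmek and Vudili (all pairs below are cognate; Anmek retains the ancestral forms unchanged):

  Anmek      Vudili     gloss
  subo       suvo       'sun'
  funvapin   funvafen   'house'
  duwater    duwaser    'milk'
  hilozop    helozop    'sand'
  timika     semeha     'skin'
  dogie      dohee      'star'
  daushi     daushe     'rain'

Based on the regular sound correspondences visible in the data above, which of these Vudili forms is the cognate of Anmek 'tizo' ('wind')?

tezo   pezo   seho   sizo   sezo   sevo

timika ~ semeha — Anmek t corresponds to Vudili s word-initially before a front vowel.
hilozop ~ helozop, timika ~ semeha — Anmek i corresponds to Vudili e after a consonant, before a consonant other than r, m, n, p, b, f, v.
Applying these to Anmek 'tizo':
  tizo → sizo   (t→s word-initially before a front vowel)
  sizo → sezo   (i→e after a consonant, before a consonant other than r, m, n, p, b, f, v)
So the Vudili cognate is 'sezo'.

sezo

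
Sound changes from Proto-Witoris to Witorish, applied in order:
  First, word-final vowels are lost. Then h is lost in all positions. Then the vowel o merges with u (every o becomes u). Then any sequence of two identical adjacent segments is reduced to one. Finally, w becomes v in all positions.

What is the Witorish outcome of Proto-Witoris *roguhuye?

Witorish: *roguhuye
  roguhuye → roguhuy   [apocope]
  roguhuy → roguuy   [h-loss]
  roguuy → ruguuy   [vowel merger]
  ruguuy → ruguy   [degemination]
  ruguy (rule 5 does not apply)
  giving Witorish ruguy.

ruguy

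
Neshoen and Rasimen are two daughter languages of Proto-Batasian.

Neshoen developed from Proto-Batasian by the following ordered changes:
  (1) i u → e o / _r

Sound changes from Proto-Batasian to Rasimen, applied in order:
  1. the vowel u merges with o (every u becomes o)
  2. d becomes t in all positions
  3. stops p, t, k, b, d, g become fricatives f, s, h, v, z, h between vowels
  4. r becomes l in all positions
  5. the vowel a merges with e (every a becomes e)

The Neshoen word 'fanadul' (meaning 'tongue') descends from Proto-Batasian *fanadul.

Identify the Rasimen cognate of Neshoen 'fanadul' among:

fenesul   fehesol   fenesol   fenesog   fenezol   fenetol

fenesol

Rasimen: *fanadul > fanadol > fanatol > fanasol > fenesol  (by vowel merger, unconditioned shift, intervocalic lenition, vowel merger)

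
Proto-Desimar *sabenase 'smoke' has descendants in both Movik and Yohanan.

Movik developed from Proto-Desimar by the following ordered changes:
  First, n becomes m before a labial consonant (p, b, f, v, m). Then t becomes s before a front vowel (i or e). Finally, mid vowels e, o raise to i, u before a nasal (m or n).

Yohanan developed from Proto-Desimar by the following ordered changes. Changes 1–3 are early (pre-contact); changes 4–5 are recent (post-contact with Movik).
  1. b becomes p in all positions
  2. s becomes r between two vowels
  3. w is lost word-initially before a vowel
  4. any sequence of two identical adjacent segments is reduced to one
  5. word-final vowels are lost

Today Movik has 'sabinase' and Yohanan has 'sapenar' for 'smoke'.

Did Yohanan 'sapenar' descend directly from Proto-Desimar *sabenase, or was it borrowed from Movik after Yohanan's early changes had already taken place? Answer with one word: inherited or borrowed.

If inherited, *sabenase would pass through all of Yohanan's changes:
Yohanan: start from *sabenase.
  rule 1 (unconditioned shift): sabenase → sapenase
  rule 2 (rhotacism): sapenase → sapenare
  rule 3: no change — sapenare
  rule 4: no change — sapenare
  rule 5 (apocope): sapenare → sapenar
  ⇒ Yohanan sapenar
If borrowed from Movik 'sabinase' after the early changes, it would undergo only the recent ones:
  rule 4 (degemination): no change (sabinase)
  rule 5 (apocope): sabinase → sabinas
  ⇒ as a loan: sabinas
Yohanan 'sapenar' matches the inherited outcome exactly, so it is an inherited cognate, not a loan.

inherited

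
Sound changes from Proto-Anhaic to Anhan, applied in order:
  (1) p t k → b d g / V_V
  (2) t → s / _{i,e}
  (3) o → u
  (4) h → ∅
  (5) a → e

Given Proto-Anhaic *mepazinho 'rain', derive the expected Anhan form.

mebezinu

Anhan: *mepazinho > mebazinho > mebazinhu > mebazinu > mebezinu  (by intervocalic voicing, vowel merger, h-loss, vowel merger)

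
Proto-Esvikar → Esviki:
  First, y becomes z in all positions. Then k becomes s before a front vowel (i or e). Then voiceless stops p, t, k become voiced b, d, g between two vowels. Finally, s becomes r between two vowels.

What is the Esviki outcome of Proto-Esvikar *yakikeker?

zarirerer

Esviki: start from *yakikeker.
  rule 1 (unconditioned shift): yakikeker → zakikeker
  rule 2 (palatalisation): zakikeker → zasiseser
  rule 3: no change — zasiseser
  rule 4 (rhotacism): zasiseser → zarirerer
  ⇒ Esviki zarirerer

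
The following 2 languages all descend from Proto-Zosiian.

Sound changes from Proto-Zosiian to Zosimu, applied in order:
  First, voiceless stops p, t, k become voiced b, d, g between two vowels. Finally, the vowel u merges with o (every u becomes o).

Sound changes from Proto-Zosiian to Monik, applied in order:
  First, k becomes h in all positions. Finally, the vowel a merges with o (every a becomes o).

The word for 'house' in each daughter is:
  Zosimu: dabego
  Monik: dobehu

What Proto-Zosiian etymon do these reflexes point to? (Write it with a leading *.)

*dabeku

Position 5: Zosimu has g, Monik has h. Taking the neighbouring segments as reconstructed: Zosimu g could go back to *k or *g; Monik h could go back to *k or *h — the one source consistent with every daughter is *k.
Position 2: Zosimu has a, Monik has o. Zosimu preserves a here (none of its changes turn any other segment into a), so the proto-segment is *a.
Position 6: Zosimu has o, Monik has u. Monik preserves u here (none of its changes turn any other segment into u), so the proto-segment is *u.
Verify the candidate proto-form against each daughter:
Zosimu: *dabeku > dabegu > dabego  (by intervocalic voicing, vowel merger)
Monik: start from *dabeku.
  rule 1 (unconditioned shift): dabeku → dabehu
  rule 2 (vowel merger): dabehu → dobehu
  ⇒ Monik dobehu
No other proto-form is consistent with every reflex, so the reconstruction is *dabeku.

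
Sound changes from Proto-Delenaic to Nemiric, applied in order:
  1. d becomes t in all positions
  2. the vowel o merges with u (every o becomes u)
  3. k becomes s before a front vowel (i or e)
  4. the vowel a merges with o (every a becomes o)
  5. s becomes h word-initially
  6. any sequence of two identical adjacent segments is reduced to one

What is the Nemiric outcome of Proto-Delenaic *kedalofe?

hetolufe

Nemiric: start from *kedalofe.
  rule 1 (unconditioned shift): kedalofe → ketalofe
  rule 2 (vowel merger): ketalofe → ketalufe
  rule 3 (palatalisation): ketalufe → setalufe
  rule 4 (vowel merger): setalufe → setolufe
  rule 5 (debuccalisation): setolufe → hetolufe
  rule 6: no change — hetolufe
  ⇒ Nemiric hetolufe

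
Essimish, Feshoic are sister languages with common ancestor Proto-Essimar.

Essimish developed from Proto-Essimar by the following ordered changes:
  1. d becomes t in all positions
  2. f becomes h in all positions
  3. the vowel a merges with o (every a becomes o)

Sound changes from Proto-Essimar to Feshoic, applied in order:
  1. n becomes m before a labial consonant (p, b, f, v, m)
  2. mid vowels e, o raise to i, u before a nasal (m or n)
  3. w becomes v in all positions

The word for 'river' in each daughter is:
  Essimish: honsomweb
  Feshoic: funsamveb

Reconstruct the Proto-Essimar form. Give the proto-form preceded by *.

*fonsamweb

Position 2: Essimish has o, Feshoic has u. Taking the neighbouring segments as reconstructed: Essimish o could go back to *a or *o; Feshoic u could go back to *o or *u — the one source consistent with every daughter is *o.
Position 1: Essimish has h, Feshoic has f. Feshoic preserves f here (none of its changes turn any other segment into f), so the proto-segment is *f.
Position 5: Essimish has o, Feshoic has a. Feshoic preserves a here (none of its changes turn any other segment into a), so the proto-segment is *a.
Verify the candidate proto-form against each daughter:
Essimish: *fonsamweb
  fonsamweb (rule 1 does not apply)
  fonsamweb → honsamweb   [unconditioned shift]
  honsamweb → honsomweb   [vowel merger]
  giving Essimish honsomweb.
Feshoic: start from *fonsamweb.
  rule 1: no change — fonsamweb
  rule 2 (pre-nasal raising): fonsamweb → funsamweb
  rule 3 (unconditioned shift): funsamweb → funsamveb
  ⇒ Feshoic funsamveb
Only *fonsamweb yields all of Essimish honsomweb, Feshoic funsamveb.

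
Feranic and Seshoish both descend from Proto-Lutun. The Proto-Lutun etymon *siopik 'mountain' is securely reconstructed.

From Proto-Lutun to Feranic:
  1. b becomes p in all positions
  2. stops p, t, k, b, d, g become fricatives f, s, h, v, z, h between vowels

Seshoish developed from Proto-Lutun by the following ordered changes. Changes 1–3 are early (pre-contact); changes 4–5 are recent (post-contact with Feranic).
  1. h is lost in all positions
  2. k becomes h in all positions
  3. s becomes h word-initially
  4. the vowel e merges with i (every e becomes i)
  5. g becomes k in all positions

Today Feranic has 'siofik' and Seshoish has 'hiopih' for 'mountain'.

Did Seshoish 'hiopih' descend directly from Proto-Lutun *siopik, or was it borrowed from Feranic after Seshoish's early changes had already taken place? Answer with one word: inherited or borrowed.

If inherited, *siopik would pass through all of Seshoish's changes:
Seshoish: start from *siopik.
  rule 1: no change — siopik
  rule 2 (unconditioned shift): siopik → siopih
  rule 3 (debuccalisation): siopih → hiopih
  rule 4: no change — hiopih
  rule 5: no change — hiopih
  ⇒ Seshoish hiopih
If borrowed from Feranic 'siofik' after the early changes, it would undergo only the recent ones:
  rule 4 (vowel merger): no change (siofik)
  rule 5 (unconditioned shift): no change (siofik)
  ⇒ as a loan: siofik
Seshoish 'hiopih' matches the inherited outcome exactly, so it is an inherited cognate, not a loan.

inherited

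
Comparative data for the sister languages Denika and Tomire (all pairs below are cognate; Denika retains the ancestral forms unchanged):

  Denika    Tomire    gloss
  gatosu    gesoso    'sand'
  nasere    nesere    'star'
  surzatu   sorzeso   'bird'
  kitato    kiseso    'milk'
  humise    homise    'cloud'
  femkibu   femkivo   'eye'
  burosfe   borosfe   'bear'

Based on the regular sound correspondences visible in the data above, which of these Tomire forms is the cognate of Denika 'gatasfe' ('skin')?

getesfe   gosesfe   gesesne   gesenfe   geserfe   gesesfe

gesesfe

gatosu ~ gesoso, nasere ~ nesere — Denika a corresponds to Tomire e after a consonant, before a consonant other than r, m, n, p, b, f, v.
kitato ~ kiseso — Denika t corresponds to Tomire s between vowels (before a back vowel).
Applying these to Denika 'gatasfe':
  gatasfe → getasfe   (a→e after a consonant, before a consonant other than r, m, n, p, b, f, v)
  getasfe → gesasfe   (t→s between vowels (before a back vowel))
  gesasfe → gesesfe   (a→e after a consonant, before a consonant other than r, m, n, p, b, f, v)
So the Tomire cognate is 'gesesfe'.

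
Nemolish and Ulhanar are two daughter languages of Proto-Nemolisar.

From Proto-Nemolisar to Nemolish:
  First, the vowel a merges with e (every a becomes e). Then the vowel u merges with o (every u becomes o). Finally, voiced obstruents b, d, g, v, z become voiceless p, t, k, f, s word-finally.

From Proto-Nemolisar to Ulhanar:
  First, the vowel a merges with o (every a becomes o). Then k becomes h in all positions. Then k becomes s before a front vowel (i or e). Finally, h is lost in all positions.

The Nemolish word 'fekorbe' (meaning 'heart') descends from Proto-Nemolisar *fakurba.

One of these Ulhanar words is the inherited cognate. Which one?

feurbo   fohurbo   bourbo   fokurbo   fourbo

fourbo

Ulhanar: start from *fakurba.
  rule 1 (vowel merger): fakurba → fokurbo
  rule 2 (unconditioned shift): fokurbo → fohurbo
  rule 3: no change — fohurbo
  rule 4 (h-loss): fohurbo → fourbo
  ⇒ Ulhanar fourbo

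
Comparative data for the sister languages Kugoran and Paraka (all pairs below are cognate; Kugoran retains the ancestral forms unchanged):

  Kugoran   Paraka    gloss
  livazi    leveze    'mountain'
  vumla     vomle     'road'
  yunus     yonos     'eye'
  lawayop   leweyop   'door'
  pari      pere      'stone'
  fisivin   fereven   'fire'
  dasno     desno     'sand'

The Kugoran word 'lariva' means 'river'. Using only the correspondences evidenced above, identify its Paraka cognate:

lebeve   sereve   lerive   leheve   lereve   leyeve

lereve

pari ~ pere — Kugoran a corresponds to Paraka e after a consonant, before r.
livazi ~ leveze, fisivin ~ fereven — Kugoran i corresponds to Paraka e after a consonant, before a labial obstruent.
vumla ~ vomle — Kugoran a corresponds to Paraka e word-finally.
Applying these to Kugoran 'lariva':
  lariva → leriva   (a→e after a consonant, before r)
  leriva → lereva   (i→e after a consonant, before a labial obstruent)
  lereva → lereve   (a→e word-finally)
So the Paraka cognate is 'lereve'.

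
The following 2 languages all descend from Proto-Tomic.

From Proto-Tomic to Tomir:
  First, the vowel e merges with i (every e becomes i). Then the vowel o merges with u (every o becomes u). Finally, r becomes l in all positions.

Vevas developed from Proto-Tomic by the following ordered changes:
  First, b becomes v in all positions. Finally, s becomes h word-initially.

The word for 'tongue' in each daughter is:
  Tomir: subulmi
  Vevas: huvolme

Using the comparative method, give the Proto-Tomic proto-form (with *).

*subolme

Position 4: Tomir has u, Vevas has o. Vevas preserves o here (none of its changes turn any other segment into o), so the proto-segment is *o.
Position 3: Tomir has b, Vevas has v. Tomir preserves b here (none of its changes turn any other segment into b), so the proto-segment is *b.
This points to *subolme. Verify forward in each daughter:
Tomir: *subolme
  subolme → subolmi   [vowel merger]
  subolmi → subulmi   [vowel merger]
  subulmi (rule 3 does not apply)
  giving Tomir subulmi.
Vevas: *subolme > suvolme > huvolme  (by unconditioned shift, debuccalisation)
*subolme is the unique common source.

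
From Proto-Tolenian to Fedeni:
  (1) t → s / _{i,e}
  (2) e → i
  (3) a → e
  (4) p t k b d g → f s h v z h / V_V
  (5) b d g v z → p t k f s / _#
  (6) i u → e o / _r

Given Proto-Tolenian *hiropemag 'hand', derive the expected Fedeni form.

Fedeni: start from *hiropemag.
  rule 1: no change — hiropemag
  rule 2 (vowel merger): hiropemag → hiropimag
  rule 3 (vowel merger): hiropimag → hiropimeg
  rule 4 (intervocalic lenition): hiropimeg → hirofimeg
  rule 5 (final devoicing): hirofimeg → hirofimek
  rule 6 (pre-rhotic lowering): hirofimek → herofimek
  ⇒ Fedeni herofimek

herofimek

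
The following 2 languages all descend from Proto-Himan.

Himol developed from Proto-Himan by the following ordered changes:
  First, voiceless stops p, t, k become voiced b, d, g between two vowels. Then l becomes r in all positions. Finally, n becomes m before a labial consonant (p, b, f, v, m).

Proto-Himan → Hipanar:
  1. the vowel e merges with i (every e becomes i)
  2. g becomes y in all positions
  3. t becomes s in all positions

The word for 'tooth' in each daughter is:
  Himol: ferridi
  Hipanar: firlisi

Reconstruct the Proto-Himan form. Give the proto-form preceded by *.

Position 2: Himol has e, Hipanar has i. Himol preserves e here (none of its changes turn any other segment into e), so the proto-segment is *e.
Position 4: Himol has r, Hipanar has l. Hipanar preserves l here (none of its changes turn any other segment into l), so the proto-segment is *l.
Position 6: Himol has d, Hipanar has s. Taking the neighbouring segments as reconstructed: Himol d could go back to *t or *d; Hipanar s could go back to *t or *s — the one source consistent with every daughter is *t.
Verify the candidate proto-form against each daughter:
Himol: start from *ferliti.
  rule 1 (intervocalic voicing): ferliti → ferlidi
  rule 2 (unconditioned shift): ferlidi → ferridi
  rule 3: no change — ferridi
  ⇒ Himol ferridi
Hipanar: start from *ferliti.
  rule 1 (vowel merger): ferliti → firliti
  rule 2: no change — firliti
  rule 3 (unconditioned shift): firliti → firlisi
  ⇒ Hipanar firlisi
Only *ferliti yields all of Himol ferridi, Hipanar firlisi.

*ferliti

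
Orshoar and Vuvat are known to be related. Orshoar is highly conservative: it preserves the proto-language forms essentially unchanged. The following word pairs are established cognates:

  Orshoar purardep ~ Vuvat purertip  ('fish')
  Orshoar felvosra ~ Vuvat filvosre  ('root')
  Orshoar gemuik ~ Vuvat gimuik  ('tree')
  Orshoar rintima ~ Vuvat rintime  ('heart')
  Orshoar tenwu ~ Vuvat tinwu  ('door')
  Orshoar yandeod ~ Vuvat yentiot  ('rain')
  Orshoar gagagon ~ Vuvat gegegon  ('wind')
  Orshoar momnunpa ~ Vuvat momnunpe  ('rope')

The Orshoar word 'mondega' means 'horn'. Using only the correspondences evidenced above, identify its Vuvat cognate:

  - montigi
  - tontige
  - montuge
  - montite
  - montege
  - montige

montige

purardep ~ purertip, yandeod ~ yentiot — Orshoar d corresponds to Vuvat t after a consonant, before a front vowel.
felvosra ~ filvosre — Orshoar e corresponds to Vuvat i after a consonant, before a consonant other than r, m, n, p, b, f, v.
felvosra ~ filvosre, rintima ~ rintime — Orshoar a corresponds to Vuvat e word-finally.
Applying these to Orshoar 'mondega':
  mondega → montega   (d→t after a consonant, before a front vowel)
  montega → montiga   (e→i after a consonant, before a consonant other than r, m, n, p, b, f, v)
  montiga → montige   (a→e word-finally)
So the Vuvat cognate is 'montige'.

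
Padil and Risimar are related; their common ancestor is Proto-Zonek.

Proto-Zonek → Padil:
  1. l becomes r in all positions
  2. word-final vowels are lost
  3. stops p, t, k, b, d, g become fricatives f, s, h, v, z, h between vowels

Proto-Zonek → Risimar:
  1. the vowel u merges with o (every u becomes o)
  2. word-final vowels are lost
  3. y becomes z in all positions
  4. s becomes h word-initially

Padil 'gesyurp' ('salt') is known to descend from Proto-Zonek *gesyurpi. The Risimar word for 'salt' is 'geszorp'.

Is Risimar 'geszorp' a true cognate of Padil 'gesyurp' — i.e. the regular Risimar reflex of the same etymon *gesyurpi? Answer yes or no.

Derive the expected Risimar reflex of *gesyurpi:
Risimar: *gesyurpi
  gesyurpi → gesyorpi   [vowel merger]
  gesyorpi → gesyorp   [apocope]
  gesyorp → geszorp   [unconditioned shift]
  geszorp (rule 4 does not apply)
  giving Risimar geszorp.
Risimar 'geszorp' matches the regular reflex exactly, so the pair is cognate.

yes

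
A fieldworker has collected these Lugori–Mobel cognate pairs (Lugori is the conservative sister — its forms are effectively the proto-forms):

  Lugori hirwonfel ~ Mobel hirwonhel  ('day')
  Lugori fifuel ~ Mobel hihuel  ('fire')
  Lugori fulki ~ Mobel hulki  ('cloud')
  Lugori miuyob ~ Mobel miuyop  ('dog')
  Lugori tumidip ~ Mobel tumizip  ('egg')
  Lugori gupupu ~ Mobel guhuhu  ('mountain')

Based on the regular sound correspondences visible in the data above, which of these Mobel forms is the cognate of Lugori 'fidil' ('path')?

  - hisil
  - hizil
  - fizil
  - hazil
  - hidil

fifuel ~ hihuel — Lugori f corresponds to Mobel h word-initially before a front vowel.
tumidip ~ tumizip — Lugori d corresponds to Mobel z between vowels (before a front vowel).
Applying these to Lugori 'fidil':
  fidil → hidil   (f→h word-initially before a front vowel)
  hidil → hizil   (d→z between vowels (before a front vowel))
So the Mobel cognate is 'hizil'.

hizil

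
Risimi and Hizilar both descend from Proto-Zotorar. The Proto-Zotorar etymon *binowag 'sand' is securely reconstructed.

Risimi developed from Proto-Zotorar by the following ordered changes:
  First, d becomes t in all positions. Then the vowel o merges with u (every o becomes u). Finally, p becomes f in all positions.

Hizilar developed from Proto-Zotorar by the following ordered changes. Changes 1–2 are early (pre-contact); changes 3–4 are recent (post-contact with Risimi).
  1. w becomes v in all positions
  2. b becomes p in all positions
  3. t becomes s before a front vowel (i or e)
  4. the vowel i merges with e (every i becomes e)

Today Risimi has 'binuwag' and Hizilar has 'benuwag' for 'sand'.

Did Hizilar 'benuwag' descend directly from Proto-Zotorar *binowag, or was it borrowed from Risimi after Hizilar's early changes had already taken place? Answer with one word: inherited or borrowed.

If inherited, *binowag would pass through all of Hizilar's changes:
Hizilar: start from *binowag.
  rule 1 (unconditioned shift): binowag → binovag
  rule 2 (unconditioned shift): binovag → pinovag
  rule 3: no change — pinovag
  rule 4 (vowel merger): pinovag → penovag
  ⇒ Hizilar penovag
If borrowed from Risimi 'binuwag' after the early changes, it would undergo only the recent ones:
  rule 3 (palatalisation): no change (binuwag)
  rule 4 (vowel merger): binuwag → benuwag
  ⇒ as a loan: benuwag
Hizilar 'benuwag' matches the loan outcome 'benuwag', not the inherited 'penovag' — it skipped the early Hizilar changes, so it was borrowed from Risimi.

borrowed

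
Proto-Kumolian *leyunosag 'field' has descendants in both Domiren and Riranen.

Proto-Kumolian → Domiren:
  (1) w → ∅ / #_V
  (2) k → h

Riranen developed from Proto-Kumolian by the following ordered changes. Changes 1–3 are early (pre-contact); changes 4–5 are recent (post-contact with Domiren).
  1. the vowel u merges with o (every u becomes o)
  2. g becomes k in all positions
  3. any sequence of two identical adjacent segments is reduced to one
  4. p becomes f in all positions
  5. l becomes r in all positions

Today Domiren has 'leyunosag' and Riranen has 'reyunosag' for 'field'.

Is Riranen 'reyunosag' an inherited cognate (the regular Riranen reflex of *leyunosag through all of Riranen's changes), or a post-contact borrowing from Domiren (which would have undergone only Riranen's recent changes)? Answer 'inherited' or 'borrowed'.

If inherited, *leyunosag would pass through all of Riranen's changes:
Riranen: *leyunosag
  leyunosag → leyonosag   [vowel merger]
  leyonosag → leyonosak   [unconditioned shift]
  leyonosak (rule 3 does not apply)
  leyonosak (rule 4 does not apply)
  leyonosak → reyonosak   [unconditioned shift]
  giving Riranen reyonosak.
If borrowed from Domiren 'leyunosag' after the early changes, it would undergo only the recent ones:
  rule 4 (unconditioned shift): no change (leyunosag)
  rule 5 (unconditioned shift): leyunosag → reyunosag
  ⇒ as a loan: reyunosag
Riranen 'reyunosag' matches the loan outcome 'reyunosag', not the inherited 'reyonosak' — it skipped the early Riranen changes, so it was borrowed from Domiren.

borrowed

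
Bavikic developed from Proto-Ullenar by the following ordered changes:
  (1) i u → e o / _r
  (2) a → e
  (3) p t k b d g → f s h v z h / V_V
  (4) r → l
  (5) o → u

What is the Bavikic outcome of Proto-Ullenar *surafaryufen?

sulefelyufen

Bavikic: *surafaryufen > sorafaryufen > soreferyufen > solefelyufen > sulefelyufen  (by pre-rhotic lowering, vowel merger, unconditioned shift, vowel merger)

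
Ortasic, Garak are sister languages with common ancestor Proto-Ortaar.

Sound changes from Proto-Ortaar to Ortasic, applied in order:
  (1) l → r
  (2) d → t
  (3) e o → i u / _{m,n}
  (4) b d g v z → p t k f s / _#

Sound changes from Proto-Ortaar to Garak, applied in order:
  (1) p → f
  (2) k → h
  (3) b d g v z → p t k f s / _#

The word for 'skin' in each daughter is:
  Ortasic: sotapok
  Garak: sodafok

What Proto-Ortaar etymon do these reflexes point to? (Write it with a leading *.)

*sodapog

Position 7: Ortasic has k, Garak has k. In Garak, k can only continue *g, so the proto-segment is *g.
Position 3: Ortasic has t, Garak has d. Garak preserves d here (none of its changes turn any other segment into d), so the proto-segment is *d.
Position 5: Ortasic has p, Garak has f. Taking the neighbouring segments as reconstructed: Ortasic p can only go back to *p; Garak f could go back to *p or *f — the one source consistent with every daughter is *p.
Verify the candidate proto-form against each daughter:
Ortasic: start from *sodapog.
  rule 1: no change — sodapog
  rule 2 (unconditioned shift): sodapog → sotapog
  rule 3: no change — sotapog
  rule 4 (final devoicing): sotapog → sotapok
  ⇒ Ortasic sotapok
Garak: *sodapog
  sodapog → sodafog   [unconditioned shift]
  sodafog (rule 2 does not apply)
  sodafog → sodafok   [final devoicing]
  giving Garak sodafok.
No other proto-form is consistent with every reflex, so the reconstruction is *sodapog.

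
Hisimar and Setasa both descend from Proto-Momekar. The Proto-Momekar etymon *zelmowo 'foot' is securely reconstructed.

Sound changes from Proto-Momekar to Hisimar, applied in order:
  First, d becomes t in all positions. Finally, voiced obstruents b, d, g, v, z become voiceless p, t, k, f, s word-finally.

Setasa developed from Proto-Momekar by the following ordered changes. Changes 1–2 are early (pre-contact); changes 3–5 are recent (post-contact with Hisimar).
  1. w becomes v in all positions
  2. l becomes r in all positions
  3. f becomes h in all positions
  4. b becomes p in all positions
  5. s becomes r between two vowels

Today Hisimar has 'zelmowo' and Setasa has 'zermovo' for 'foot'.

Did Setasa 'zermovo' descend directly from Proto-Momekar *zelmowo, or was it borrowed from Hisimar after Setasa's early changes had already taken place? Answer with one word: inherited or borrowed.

If inherited, *zelmowo would pass through all of Setasa's changes:
Setasa: start from *zelmowo.
  rule 1 (unconditioned shift): zelmowo → zelmovo
  rule 2 (unconditioned shift): zelmovo → zermovo
  rule 3: no change — zermovo
  rule 4: no change — zermovo
  rule 5: no change — zermovo
  ⇒ Setasa zermovo
If borrowed from Hisimar 'zelmowo' after the early changes, it would undergo only the recent ones:
  rule 3 (unconditioned shift): no change (zelmowo)
  rule 4 (unconditioned shift): no change (zelmowo)
  rule 5 (rhotacism): no change (zelmowo)
  ⇒ as a loan: zelmowo
Setasa 'zermovo' matches the inherited outcome exactly, so it is an inherited cognate, not a loan.

inherited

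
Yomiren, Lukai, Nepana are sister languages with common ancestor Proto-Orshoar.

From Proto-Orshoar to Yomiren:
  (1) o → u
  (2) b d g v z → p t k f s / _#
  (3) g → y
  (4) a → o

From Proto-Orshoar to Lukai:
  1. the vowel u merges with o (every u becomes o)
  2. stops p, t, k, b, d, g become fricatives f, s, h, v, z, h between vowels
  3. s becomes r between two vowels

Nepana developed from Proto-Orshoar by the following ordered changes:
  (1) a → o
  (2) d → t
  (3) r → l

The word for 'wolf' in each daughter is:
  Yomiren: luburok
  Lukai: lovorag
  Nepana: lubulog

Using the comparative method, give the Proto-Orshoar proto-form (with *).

Position 6: Yomiren has o, Lukai has a, Nepana has o. Lukai preserves a here (none of its changes turn any other segment into a), so the proto-segment is *a.
Position 2: Yomiren has u, Lukai has o, Nepana has u. Nepana preserves u here (none of its changes turn any other segment into u), so the proto-segment is *u.
Verify the candidate proto-form against each daughter:
Yomiren: *luburag
  luburag (rule 1 does not apply)
  luburag → luburak   [final devoicing]
  luburak (rule 3 does not apply)
  luburak → luburok   [vowel merger]
  giving Yomiren luburok.
Lukai: *luburag
  luburag → loborag   [vowel merger]
  loborag → lovorag   [intervocalic lenition]
  lovorag (rule 3 does not apply)
  giving Lukai lovorag.
Nepana: *luburag
  luburag → luburog   [vowel merger]
  luburog (rule 2 does not apply)
  luburog → lubulog   [unconditioned shift]
  giving Nepana lubulog.
*luburag is the unique common source.

*luburag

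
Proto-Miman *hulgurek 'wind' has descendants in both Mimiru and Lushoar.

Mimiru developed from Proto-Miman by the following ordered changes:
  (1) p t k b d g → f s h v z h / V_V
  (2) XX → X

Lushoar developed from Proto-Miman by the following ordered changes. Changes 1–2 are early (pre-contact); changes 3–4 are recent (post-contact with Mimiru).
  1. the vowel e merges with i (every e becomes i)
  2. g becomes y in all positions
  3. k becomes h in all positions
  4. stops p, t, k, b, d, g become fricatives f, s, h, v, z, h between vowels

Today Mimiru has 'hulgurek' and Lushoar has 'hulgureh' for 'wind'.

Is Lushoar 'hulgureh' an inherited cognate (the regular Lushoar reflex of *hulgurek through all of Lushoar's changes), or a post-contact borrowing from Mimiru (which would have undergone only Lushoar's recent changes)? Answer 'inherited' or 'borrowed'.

borrowed

If inherited, *hulgurek would pass through all of Lushoar's changes:
Lushoar: *hulgurek
  hulgurek → hulgurik   [vowel merger]
  hulgurik → hulyurik   [unconditioned shift]
  hulyurik → hulyurih   [unconditioned shift]
  hulyurih (rule 4 does not apply)
  giving Lushoar hulyurih.
If borrowed from Mimiru 'hulgurek' after the early changes, it would undergo only the recent ones:
  rule 3 (unconditioned shift): hulgurek → hulgureh
  rule 4 (intervocalic lenition): no change (hulgureh)
  ⇒ as a loan: hulgureh
Lushoar 'hulgureh' matches the loan outcome 'hulgureh', not the inherited 'hulyurih' — it skipped the early Lushoar changes, so it was borrowed from Mimiru.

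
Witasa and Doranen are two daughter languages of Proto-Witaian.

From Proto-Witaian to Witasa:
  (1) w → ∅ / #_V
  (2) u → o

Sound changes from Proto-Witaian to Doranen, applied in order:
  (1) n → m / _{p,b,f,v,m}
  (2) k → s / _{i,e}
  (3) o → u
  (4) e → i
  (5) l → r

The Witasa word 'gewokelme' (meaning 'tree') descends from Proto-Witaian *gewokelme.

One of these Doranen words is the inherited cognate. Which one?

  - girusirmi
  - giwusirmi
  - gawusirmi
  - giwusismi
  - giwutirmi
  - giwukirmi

Doranen: *gewokelme
  gewokelme (rule 1 does not apply)
  gewokelme → gewoselme   [palatalisation]
  gewoselme → gewuselme   [vowel merger]
  gewuselme → giwusilmi   [vowel merger]
  giwusilmi → giwusirmi   [unconditioned shift]
  giving Doranen giwusirmi.
Among the options, 'giwusirmi' alone shows every Doranen change applied in order.

giwusirmi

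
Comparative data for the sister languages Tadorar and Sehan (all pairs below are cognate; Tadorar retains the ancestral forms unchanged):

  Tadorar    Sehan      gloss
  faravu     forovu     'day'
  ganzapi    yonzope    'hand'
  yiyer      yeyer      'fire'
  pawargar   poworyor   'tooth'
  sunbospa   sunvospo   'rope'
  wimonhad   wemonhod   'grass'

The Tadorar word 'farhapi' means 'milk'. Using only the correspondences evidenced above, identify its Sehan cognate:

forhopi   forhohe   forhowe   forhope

faravu ~ forovu, pawargar ~ poworyor — Tadorar a corresponds to Sehan o after a consonant, before r.
ganzapi ~ yonzope — Tadorar a corresponds to Sehan o after a consonant, before a labial obstruent.
ganzapi ~ yonzope — Tadorar i corresponds to Sehan e word-finally.
Applying these to Tadorar 'farhapi':
  farhapi → forhapi   (a→o after a consonant, before r)
  forhapi → forhopi   (a→o after a consonant, before a labial obstruent)
  forhopi → forhope   (i→e word-finally)
So the Sehan cognate is 'forhope'.

forhope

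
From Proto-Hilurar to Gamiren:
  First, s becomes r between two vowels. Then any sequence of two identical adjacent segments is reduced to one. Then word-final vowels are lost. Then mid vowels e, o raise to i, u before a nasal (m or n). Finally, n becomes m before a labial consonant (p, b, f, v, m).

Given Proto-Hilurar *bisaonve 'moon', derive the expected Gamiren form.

Gamiren: *bisaonve
  bisaonve → biraonve   [rhotacism]
  biraonve (rule 2 does not apply)
  biraonve → biraonv   [apocope]
  biraonv → biraunv   [pre-nasal raising]
  biraunv → biraumv   [nasal place assimilation]
  giving Gamiren biraumv.

biraumv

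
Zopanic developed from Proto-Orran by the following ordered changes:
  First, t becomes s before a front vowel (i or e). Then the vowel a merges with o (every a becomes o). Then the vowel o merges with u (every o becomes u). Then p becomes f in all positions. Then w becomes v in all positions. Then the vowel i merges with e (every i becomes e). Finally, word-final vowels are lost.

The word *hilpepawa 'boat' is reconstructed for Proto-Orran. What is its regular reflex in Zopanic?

helfefuv

Zopanic: *hilpepawa
  hilpepawa (rule 1 does not apply)
  hilpepawa → hilpepowo   [vowel merger]
  hilpepowo → hilpepuwu   [vowel merger]
  hilpepuwu → hilfefuwu   [unconditioned shift]
  hilfefuwu → hilfefuvu   [unconditioned shift]
  hilfefuvu → helfefuvu   [vowel merger]
  helfefuvu → helfefuv   [apocope]
  giving Zopanic helfefuv.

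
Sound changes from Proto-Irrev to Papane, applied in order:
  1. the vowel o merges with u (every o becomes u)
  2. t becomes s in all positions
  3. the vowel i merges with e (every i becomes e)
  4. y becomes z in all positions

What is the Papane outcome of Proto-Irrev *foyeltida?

Papane: start from *foyeltida.
  rule 1 (vowel merger): foyeltida → fuyeltida
  rule 2 (unconditioned shift): fuyeltida → fuyelsida
  rule 3 (vowel merger): fuyelsida → fuyelseda
  rule 4 (unconditioned shift): fuyelseda → fuzelseda
  ⇒ Papane fuzelseda

fuzelseda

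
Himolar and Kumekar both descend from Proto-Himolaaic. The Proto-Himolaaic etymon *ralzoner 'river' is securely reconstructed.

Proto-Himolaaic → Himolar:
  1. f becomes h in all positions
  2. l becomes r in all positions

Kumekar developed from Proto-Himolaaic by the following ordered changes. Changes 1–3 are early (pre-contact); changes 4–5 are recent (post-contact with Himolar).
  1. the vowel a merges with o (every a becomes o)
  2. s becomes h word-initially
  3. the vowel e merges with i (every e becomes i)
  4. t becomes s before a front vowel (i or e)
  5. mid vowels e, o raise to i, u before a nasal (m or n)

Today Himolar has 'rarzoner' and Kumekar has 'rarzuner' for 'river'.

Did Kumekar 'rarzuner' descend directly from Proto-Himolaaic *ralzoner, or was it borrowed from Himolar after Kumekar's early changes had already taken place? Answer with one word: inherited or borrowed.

borrowed

If inherited, *ralzoner would pass through all of Kumekar's changes:
Kumekar: start from *ralzoner.
  rule 1 (vowel merger): ralzoner → rolzoner
  rule 2: no change — rolzoner
  rule 3 (vowel merger): rolzoner → rolzonir
  rule 4: no change — rolzonir
  rule 5 (pre-nasal raising): rolzonir → rolzunir
  ⇒ Kumekar rolzunir
If borrowed from Himolar 'rarzoner' after the early changes, it would undergo only the recent ones:
  rule 4 (palatalisation): no change (rarzoner)
  rule 5 (pre-nasal raising): rarzoner → rarzuner
  ⇒ as a loan: rarzuner
Kumekar 'rarzuner' matches the loan outcome 'rarzuner', not the inherited 'rolzunir' — it skipped the early Kumekar changes, so it was borrowed from Himolar.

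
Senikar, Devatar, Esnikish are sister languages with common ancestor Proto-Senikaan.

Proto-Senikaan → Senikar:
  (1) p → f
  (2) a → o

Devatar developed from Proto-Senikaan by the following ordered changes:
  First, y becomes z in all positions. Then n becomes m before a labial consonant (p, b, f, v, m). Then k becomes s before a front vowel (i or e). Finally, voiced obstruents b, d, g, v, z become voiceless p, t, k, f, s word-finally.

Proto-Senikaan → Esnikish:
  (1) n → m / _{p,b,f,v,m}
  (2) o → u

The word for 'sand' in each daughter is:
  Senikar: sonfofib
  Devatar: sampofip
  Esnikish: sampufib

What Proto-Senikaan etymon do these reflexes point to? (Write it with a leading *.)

*sanpofib

Position 2: Senikar has o, Devatar has a, Esnikish has a. Devatar preserves a here (none of its changes turn any other segment into a), so the proto-segment is *a.
Position 8: Senikar has b, Devatar has p, Esnikish has b. Senikar preserves b here (none of its changes turn any other segment into b), so the proto-segment is *b.
Position 5: Senikar has o, Devatar has o, Esnikish has u. Devatar preserves o here (none of its changes turn any other segment into o), so the proto-segment is *o.
Verify the candidate proto-form against each daughter:
Senikar: *sanpofib
  sanpofib → sanfofib   [unconditioned shift]
  sanfofib → sonfofib   [vowel merger]
  giving Senikar sonfofib.
Devatar: *sanpofib
  sanpofib (rule 1 does not apply)
  sanpofib → sampofib   [nasal place assimilation]
  sampofib (rule 3 does not apply)
  sampofib → sampofip   [final devoicing]
  giving Devatar sampofip.
Esnikish: *sanpofib
  sanpofib → sampofib   [nasal place assimilation]
  sampofib → sampufib   [vowel merger]
  giving Esnikish sampufib.
*sanpofib is the unique common source.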